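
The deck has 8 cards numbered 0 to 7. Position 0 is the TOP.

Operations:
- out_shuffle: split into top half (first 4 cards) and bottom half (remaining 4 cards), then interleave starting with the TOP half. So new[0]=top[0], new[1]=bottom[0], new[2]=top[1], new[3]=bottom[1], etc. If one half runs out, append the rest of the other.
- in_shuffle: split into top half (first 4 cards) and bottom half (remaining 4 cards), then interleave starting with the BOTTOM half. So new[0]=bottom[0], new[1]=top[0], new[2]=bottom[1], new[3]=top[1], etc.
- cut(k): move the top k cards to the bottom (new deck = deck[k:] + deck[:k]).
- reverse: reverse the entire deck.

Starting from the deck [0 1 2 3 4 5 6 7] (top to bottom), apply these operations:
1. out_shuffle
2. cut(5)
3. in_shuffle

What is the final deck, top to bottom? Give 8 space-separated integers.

Answer: 4 6 1 3 5 7 2 0

Derivation:
After op 1 (out_shuffle): [0 4 1 5 2 6 3 7]
After op 2 (cut(5)): [6 3 7 0 4 1 5 2]
After op 3 (in_shuffle): [4 6 1 3 5 7 2 0]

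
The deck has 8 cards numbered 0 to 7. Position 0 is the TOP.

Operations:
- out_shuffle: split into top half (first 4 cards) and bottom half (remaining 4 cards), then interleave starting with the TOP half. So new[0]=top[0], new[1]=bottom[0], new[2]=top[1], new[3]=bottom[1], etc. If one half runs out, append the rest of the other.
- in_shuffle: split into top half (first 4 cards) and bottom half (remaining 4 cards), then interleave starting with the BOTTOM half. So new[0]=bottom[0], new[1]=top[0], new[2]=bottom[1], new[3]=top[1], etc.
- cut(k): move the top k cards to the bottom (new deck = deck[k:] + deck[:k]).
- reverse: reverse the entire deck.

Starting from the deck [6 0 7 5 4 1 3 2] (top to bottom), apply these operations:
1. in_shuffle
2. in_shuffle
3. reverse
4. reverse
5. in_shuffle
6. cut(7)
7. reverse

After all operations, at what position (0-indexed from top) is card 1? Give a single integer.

After op 1 (in_shuffle): [4 6 1 0 3 7 2 5]
After op 2 (in_shuffle): [3 4 7 6 2 1 5 0]
After op 3 (reverse): [0 5 1 2 6 7 4 3]
After op 4 (reverse): [3 4 7 6 2 1 5 0]
After op 5 (in_shuffle): [2 3 1 4 5 7 0 6]
After op 6 (cut(7)): [6 2 3 1 4 5 7 0]
After op 7 (reverse): [0 7 5 4 1 3 2 6]
Card 1 is at position 4.

Answer: 4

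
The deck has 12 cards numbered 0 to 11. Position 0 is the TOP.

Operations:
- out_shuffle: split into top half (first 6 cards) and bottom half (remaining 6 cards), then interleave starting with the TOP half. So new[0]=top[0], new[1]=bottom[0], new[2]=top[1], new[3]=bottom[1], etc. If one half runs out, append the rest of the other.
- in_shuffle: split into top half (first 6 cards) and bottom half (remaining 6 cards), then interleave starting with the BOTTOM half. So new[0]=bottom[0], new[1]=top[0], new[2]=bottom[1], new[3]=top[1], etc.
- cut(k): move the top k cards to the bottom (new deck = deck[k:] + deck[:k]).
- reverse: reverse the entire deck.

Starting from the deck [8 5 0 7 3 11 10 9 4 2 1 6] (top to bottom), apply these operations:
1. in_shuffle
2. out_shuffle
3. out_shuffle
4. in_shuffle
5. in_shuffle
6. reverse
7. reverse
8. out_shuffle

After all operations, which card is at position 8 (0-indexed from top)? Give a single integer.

Answer: 1

Derivation:
After op 1 (in_shuffle): [10 8 9 5 4 0 2 7 1 3 6 11]
After op 2 (out_shuffle): [10 2 8 7 9 1 5 3 4 6 0 11]
After op 3 (out_shuffle): [10 5 2 3 8 4 7 6 9 0 1 11]
After op 4 (in_shuffle): [7 10 6 5 9 2 0 3 1 8 11 4]
After op 5 (in_shuffle): [0 7 3 10 1 6 8 5 11 9 4 2]
After op 6 (reverse): [2 4 9 11 5 8 6 1 10 3 7 0]
After op 7 (reverse): [0 7 3 10 1 6 8 5 11 9 4 2]
After op 8 (out_shuffle): [0 8 7 5 3 11 10 9 1 4 6 2]
Position 8: card 1.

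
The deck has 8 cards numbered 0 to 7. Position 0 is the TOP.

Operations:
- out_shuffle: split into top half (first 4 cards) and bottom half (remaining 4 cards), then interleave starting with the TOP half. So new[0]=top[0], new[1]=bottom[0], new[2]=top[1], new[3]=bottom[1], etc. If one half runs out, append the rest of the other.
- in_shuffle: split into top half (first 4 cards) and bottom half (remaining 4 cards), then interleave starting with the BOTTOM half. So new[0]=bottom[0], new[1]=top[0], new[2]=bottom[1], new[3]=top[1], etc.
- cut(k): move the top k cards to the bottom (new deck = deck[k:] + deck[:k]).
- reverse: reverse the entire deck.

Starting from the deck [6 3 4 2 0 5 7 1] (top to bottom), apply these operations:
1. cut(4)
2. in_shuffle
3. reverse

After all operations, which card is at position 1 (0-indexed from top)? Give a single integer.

Answer: 2

Derivation:
After op 1 (cut(4)): [0 5 7 1 6 3 4 2]
After op 2 (in_shuffle): [6 0 3 5 4 7 2 1]
After op 3 (reverse): [1 2 7 4 5 3 0 6]
Position 1: card 2.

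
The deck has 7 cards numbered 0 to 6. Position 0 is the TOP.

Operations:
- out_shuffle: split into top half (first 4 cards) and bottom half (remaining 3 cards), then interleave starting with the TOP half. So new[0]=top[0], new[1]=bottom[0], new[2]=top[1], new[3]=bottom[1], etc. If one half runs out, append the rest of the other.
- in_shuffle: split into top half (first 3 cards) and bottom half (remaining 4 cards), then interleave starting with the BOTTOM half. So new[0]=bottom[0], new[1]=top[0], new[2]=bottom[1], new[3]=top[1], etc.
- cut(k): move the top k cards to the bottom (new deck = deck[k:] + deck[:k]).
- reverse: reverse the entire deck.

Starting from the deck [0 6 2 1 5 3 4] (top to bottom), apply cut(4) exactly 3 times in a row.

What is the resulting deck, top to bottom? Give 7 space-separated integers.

Answer: 3 4 0 6 2 1 5

Derivation:
After op 1 (cut(4)): [5 3 4 0 6 2 1]
After op 2 (cut(4)): [6 2 1 5 3 4 0]
After op 3 (cut(4)): [3 4 0 6 2 1 5]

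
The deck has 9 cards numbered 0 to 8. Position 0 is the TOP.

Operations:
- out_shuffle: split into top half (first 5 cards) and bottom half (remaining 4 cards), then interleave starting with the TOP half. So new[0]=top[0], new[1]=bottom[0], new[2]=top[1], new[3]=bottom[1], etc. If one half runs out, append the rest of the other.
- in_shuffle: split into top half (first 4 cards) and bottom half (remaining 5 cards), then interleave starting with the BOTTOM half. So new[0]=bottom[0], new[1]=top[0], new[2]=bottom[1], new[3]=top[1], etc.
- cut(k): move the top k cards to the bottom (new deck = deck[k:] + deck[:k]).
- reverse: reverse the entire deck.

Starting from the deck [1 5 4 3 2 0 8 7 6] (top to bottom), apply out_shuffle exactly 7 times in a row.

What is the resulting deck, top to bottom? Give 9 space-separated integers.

Answer: 1 0 5 8 4 7 3 6 2

Derivation:
After op 1 (out_shuffle): [1 0 5 8 4 7 3 6 2]
After op 2 (out_shuffle): [1 7 0 3 5 6 8 2 4]
After op 3 (out_shuffle): [1 6 7 8 0 2 3 4 5]
After op 4 (out_shuffle): [1 2 6 3 7 4 8 5 0]
After op 5 (out_shuffle): [1 4 2 8 6 5 3 0 7]
After op 6 (out_shuffle): [1 5 4 3 2 0 8 7 6]
After op 7 (out_shuffle): [1 0 5 8 4 7 3 6 2]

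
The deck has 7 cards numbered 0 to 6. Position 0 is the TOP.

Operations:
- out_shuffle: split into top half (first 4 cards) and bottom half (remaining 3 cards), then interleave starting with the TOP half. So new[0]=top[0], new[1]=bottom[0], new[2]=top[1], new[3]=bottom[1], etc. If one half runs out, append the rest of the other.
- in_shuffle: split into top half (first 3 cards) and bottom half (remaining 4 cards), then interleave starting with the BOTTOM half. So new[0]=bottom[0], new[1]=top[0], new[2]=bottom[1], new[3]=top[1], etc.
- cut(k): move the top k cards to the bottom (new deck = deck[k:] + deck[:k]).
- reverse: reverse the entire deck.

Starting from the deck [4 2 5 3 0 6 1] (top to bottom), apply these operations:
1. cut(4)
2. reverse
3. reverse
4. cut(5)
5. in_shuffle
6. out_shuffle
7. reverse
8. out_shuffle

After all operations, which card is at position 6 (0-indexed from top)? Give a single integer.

Answer: 0

Derivation:
After op 1 (cut(4)): [0 6 1 4 2 5 3]
After op 2 (reverse): [3 5 2 4 1 6 0]
After op 3 (reverse): [0 6 1 4 2 5 3]
After op 4 (cut(5)): [5 3 0 6 1 4 2]
After op 5 (in_shuffle): [6 5 1 3 4 0 2]
After op 6 (out_shuffle): [6 4 5 0 1 2 3]
After op 7 (reverse): [3 2 1 0 5 4 6]
After op 8 (out_shuffle): [3 5 2 4 1 6 0]
Position 6: card 0.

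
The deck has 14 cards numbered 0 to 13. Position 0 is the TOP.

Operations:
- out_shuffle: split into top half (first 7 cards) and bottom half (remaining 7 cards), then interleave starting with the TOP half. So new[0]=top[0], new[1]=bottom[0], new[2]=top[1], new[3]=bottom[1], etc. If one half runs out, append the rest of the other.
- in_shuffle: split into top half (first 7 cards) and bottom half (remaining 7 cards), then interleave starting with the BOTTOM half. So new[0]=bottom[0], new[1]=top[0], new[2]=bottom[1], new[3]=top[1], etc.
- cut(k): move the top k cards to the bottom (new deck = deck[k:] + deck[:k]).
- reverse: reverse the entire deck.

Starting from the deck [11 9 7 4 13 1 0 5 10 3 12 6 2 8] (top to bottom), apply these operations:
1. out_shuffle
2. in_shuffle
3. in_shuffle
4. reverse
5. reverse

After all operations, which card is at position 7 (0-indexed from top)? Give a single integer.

Answer: 5

Derivation:
After op 1 (out_shuffle): [11 5 9 10 7 3 4 12 13 6 1 2 0 8]
After op 2 (in_shuffle): [12 11 13 5 6 9 1 10 2 7 0 3 8 4]
After op 3 (in_shuffle): [10 12 2 11 7 13 0 5 3 6 8 9 4 1]
After op 4 (reverse): [1 4 9 8 6 3 5 0 13 7 11 2 12 10]
After op 5 (reverse): [10 12 2 11 7 13 0 5 3 6 8 9 4 1]
Position 7: card 5.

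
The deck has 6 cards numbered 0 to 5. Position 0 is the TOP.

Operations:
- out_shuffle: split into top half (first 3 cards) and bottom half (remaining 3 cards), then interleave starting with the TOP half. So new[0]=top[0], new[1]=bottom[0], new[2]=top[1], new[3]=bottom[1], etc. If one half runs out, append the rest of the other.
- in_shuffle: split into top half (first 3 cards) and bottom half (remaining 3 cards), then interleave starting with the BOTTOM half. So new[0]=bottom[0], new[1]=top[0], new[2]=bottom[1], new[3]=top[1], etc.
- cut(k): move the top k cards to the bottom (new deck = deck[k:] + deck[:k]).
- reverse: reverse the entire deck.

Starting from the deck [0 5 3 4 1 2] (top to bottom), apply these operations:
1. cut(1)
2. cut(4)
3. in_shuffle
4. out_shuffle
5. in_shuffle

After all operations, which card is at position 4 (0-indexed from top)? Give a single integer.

After op 1 (cut(1)): [5 3 4 1 2 0]
After op 2 (cut(4)): [2 0 5 3 4 1]
After op 3 (in_shuffle): [3 2 4 0 1 5]
After op 4 (out_shuffle): [3 0 2 1 4 5]
After op 5 (in_shuffle): [1 3 4 0 5 2]
Position 4: card 5.

Answer: 5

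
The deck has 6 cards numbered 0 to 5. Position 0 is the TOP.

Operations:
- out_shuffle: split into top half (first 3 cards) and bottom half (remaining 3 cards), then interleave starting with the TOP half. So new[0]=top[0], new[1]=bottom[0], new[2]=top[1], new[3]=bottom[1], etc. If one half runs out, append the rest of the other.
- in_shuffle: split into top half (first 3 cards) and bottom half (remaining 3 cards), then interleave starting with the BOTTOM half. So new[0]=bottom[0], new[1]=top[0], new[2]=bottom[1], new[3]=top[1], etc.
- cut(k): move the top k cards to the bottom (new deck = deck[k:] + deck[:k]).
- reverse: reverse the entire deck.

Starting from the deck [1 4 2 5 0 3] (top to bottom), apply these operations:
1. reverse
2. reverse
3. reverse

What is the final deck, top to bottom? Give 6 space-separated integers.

Answer: 3 0 5 2 4 1

Derivation:
After op 1 (reverse): [3 0 5 2 4 1]
After op 2 (reverse): [1 4 2 5 0 3]
After op 3 (reverse): [3 0 5 2 4 1]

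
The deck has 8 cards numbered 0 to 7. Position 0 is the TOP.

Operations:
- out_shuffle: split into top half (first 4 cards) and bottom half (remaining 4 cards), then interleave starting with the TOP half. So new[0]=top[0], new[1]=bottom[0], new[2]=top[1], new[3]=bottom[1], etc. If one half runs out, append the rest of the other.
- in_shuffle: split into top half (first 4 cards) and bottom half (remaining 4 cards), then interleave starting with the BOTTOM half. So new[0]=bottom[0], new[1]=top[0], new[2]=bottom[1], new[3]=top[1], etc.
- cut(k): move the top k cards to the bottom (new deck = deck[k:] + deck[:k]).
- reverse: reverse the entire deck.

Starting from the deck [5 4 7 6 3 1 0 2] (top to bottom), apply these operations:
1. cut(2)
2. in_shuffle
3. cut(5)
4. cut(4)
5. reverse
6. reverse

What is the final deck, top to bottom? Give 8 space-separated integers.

Answer: 7 2 6 5 3 4 1 0

Derivation:
After op 1 (cut(2)): [7 6 3 1 0 2 5 4]
After op 2 (in_shuffle): [0 7 2 6 5 3 4 1]
After op 3 (cut(5)): [3 4 1 0 7 2 6 5]
After op 4 (cut(4)): [7 2 6 5 3 4 1 0]
After op 5 (reverse): [0 1 4 3 5 6 2 7]
After op 6 (reverse): [7 2 6 5 3 4 1 0]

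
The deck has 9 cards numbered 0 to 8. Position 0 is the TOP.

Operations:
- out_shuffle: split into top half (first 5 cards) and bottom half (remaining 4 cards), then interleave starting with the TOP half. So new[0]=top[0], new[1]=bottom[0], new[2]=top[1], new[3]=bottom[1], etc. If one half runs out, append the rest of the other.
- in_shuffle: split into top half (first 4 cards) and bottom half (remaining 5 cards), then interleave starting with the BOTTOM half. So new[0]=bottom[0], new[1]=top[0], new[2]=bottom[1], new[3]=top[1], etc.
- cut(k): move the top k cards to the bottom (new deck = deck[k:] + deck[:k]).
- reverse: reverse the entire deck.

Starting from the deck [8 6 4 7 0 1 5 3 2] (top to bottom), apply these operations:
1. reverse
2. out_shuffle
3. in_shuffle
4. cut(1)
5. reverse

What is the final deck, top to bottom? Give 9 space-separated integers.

After op 1 (reverse): [2 3 5 1 0 7 4 6 8]
After op 2 (out_shuffle): [2 7 3 4 5 6 1 8 0]
After op 3 (in_shuffle): [5 2 6 7 1 3 8 4 0]
After op 4 (cut(1)): [2 6 7 1 3 8 4 0 5]
After op 5 (reverse): [5 0 4 8 3 1 7 6 2]

Answer: 5 0 4 8 3 1 7 6 2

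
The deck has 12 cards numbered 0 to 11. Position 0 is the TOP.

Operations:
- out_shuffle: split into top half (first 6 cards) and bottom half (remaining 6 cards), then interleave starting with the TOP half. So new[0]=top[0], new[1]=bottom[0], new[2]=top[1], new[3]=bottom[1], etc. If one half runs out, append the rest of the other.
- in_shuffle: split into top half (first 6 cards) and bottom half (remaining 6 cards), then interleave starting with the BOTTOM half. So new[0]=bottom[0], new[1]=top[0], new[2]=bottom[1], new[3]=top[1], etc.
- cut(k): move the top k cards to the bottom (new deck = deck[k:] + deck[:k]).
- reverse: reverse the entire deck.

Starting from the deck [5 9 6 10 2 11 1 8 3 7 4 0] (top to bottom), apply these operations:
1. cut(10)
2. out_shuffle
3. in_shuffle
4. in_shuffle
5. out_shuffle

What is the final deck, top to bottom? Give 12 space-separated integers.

After op 1 (cut(10)): [4 0 5 9 6 10 2 11 1 8 3 7]
After op 2 (out_shuffle): [4 2 0 11 5 1 9 8 6 3 10 7]
After op 3 (in_shuffle): [9 4 8 2 6 0 3 11 10 5 7 1]
After op 4 (in_shuffle): [3 9 11 4 10 8 5 2 7 6 1 0]
After op 5 (out_shuffle): [3 5 9 2 11 7 4 6 10 1 8 0]

Answer: 3 5 9 2 11 7 4 6 10 1 8 0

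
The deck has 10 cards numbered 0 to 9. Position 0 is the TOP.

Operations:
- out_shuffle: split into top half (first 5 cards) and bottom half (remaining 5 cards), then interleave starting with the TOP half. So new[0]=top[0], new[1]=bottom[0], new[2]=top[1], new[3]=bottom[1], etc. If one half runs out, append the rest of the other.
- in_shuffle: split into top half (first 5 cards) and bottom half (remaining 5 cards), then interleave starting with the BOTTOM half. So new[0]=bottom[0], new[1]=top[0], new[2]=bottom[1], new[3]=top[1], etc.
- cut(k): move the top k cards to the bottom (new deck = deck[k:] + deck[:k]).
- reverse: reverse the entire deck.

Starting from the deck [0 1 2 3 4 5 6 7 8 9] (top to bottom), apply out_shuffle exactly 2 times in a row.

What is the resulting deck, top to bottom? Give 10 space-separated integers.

Answer: 0 7 5 3 1 8 6 4 2 9

Derivation:
After op 1 (out_shuffle): [0 5 1 6 2 7 3 8 4 9]
After op 2 (out_shuffle): [0 7 5 3 1 8 6 4 2 9]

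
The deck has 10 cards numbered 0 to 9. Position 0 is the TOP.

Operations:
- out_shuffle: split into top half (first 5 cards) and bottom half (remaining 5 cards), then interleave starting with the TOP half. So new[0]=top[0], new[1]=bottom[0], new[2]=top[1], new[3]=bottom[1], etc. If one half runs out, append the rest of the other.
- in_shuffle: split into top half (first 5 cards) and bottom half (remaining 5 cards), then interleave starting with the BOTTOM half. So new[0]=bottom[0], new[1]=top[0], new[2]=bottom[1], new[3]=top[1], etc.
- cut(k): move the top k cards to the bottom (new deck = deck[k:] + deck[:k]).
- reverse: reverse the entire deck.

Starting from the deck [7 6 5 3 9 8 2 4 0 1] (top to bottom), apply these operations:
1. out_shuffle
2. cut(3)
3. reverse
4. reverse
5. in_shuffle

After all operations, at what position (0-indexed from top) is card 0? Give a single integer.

After op 1 (out_shuffle): [7 8 6 2 5 4 3 0 9 1]
After op 2 (cut(3)): [2 5 4 3 0 9 1 7 8 6]
After op 3 (reverse): [6 8 7 1 9 0 3 4 5 2]
After op 4 (reverse): [2 5 4 3 0 9 1 7 8 6]
After op 5 (in_shuffle): [9 2 1 5 7 4 8 3 6 0]
Card 0 is at position 9.

Answer: 9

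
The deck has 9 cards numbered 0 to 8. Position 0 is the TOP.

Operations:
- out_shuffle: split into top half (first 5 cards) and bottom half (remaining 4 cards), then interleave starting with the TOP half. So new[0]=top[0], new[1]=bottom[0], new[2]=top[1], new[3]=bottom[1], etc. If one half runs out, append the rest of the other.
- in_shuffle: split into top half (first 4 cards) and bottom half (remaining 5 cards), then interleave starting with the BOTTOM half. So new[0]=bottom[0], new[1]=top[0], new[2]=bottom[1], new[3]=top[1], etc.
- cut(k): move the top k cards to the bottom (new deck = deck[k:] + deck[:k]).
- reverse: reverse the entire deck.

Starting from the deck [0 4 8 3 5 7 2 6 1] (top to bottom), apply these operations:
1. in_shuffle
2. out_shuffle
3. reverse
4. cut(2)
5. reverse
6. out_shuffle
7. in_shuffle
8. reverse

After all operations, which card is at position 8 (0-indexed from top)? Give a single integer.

After op 1 (in_shuffle): [5 0 7 4 2 8 6 3 1]
After op 2 (out_shuffle): [5 8 0 6 7 3 4 1 2]
After op 3 (reverse): [2 1 4 3 7 6 0 8 5]
After op 4 (cut(2)): [4 3 7 6 0 8 5 2 1]
After op 5 (reverse): [1 2 5 8 0 6 7 3 4]
After op 6 (out_shuffle): [1 6 2 7 5 3 8 4 0]
After op 7 (in_shuffle): [5 1 3 6 8 2 4 7 0]
After op 8 (reverse): [0 7 4 2 8 6 3 1 5]
Position 8: card 5.

Answer: 5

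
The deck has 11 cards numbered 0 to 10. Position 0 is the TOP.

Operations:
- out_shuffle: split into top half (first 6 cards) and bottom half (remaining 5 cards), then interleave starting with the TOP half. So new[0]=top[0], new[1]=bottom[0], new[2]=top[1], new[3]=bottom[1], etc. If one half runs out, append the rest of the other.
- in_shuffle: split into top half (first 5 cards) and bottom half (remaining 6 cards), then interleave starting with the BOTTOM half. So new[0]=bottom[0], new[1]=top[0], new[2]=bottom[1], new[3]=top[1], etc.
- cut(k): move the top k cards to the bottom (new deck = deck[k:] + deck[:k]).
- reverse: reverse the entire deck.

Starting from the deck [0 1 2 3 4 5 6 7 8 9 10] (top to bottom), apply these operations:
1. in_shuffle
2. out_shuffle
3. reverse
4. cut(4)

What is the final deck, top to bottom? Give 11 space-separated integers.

After op 1 (in_shuffle): [5 0 6 1 7 2 8 3 9 4 10]
After op 2 (out_shuffle): [5 8 0 3 6 9 1 4 7 10 2]
After op 3 (reverse): [2 10 7 4 1 9 6 3 0 8 5]
After op 4 (cut(4)): [1 9 6 3 0 8 5 2 10 7 4]

Answer: 1 9 6 3 0 8 5 2 10 7 4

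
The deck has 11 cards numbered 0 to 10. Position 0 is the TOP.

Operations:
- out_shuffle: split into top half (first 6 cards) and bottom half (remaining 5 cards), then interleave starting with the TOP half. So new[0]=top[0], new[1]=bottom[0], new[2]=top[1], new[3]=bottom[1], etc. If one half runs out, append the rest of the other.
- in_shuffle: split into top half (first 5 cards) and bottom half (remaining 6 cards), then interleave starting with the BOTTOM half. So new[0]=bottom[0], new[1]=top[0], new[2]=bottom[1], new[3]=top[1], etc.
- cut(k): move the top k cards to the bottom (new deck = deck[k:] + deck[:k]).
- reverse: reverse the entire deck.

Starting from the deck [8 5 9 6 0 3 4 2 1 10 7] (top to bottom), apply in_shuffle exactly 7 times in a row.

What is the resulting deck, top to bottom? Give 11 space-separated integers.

After op 1 (in_shuffle): [3 8 4 5 2 9 1 6 10 0 7]
After op 2 (in_shuffle): [9 3 1 8 6 4 10 5 0 2 7]
After op 3 (in_shuffle): [4 9 10 3 5 1 0 8 2 6 7]
After op 4 (in_shuffle): [1 4 0 9 8 10 2 3 6 5 7]
After op 5 (in_shuffle): [10 1 2 4 3 0 6 9 5 8 7]
After op 6 (in_shuffle): [0 10 6 1 9 2 5 4 8 3 7]
After op 7 (in_shuffle): [2 0 5 10 4 6 8 1 3 9 7]

Answer: 2 0 5 10 4 6 8 1 3 9 7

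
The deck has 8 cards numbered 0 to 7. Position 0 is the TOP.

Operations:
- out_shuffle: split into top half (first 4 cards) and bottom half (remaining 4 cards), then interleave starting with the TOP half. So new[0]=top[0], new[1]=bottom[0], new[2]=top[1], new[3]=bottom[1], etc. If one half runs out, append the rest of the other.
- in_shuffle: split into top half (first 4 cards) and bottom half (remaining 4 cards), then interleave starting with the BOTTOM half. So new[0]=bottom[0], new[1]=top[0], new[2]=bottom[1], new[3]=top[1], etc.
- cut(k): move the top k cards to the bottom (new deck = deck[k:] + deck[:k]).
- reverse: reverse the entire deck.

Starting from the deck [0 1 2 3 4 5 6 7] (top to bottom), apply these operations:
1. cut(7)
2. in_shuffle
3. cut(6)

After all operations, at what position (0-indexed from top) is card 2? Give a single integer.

Answer: 1

Derivation:
After op 1 (cut(7)): [7 0 1 2 3 4 5 6]
After op 2 (in_shuffle): [3 7 4 0 5 1 6 2]
After op 3 (cut(6)): [6 2 3 7 4 0 5 1]
Card 2 is at position 1.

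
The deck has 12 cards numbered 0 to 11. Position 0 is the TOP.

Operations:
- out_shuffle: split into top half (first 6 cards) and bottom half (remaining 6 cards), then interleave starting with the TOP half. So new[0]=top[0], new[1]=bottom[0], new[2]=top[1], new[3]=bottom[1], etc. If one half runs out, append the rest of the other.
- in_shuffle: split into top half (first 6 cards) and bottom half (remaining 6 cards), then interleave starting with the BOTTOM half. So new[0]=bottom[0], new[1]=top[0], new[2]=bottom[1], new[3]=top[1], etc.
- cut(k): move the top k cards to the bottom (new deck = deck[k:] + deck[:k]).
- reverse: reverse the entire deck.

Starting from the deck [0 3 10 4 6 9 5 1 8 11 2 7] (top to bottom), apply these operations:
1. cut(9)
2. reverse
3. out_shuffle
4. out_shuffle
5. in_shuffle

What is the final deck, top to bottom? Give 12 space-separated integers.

After op 1 (cut(9)): [11 2 7 0 3 10 4 6 9 5 1 8]
After op 2 (reverse): [8 1 5 9 6 4 10 3 0 7 2 11]
After op 3 (out_shuffle): [8 10 1 3 5 0 9 7 6 2 4 11]
After op 4 (out_shuffle): [8 9 10 7 1 6 3 2 5 4 0 11]
After op 5 (in_shuffle): [3 8 2 9 5 10 4 7 0 1 11 6]

Answer: 3 8 2 9 5 10 4 7 0 1 11 6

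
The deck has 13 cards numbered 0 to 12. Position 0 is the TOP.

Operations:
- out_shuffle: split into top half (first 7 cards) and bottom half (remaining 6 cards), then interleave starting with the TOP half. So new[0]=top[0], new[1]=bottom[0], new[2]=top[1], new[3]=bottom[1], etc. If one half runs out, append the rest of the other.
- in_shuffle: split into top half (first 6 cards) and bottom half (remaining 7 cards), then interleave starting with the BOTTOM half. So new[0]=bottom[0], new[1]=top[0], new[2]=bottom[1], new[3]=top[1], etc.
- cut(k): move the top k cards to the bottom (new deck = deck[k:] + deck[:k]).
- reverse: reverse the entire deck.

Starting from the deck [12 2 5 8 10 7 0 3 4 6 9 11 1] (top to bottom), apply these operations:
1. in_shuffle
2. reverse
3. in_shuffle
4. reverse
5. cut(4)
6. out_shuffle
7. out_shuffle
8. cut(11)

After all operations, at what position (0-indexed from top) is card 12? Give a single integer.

After op 1 (in_shuffle): [0 12 3 2 4 5 6 8 9 10 11 7 1]
After op 2 (reverse): [1 7 11 10 9 8 6 5 4 2 3 12 0]
After op 3 (in_shuffle): [6 1 5 7 4 11 2 10 3 9 12 8 0]
After op 4 (reverse): [0 8 12 9 3 10 2 11 4 7 5 1 6]
After op 5 (cut(4)): [3 10 2 11 4 7 5 1 6 0 8 12 9]
After op 6 (out_shuffle): [3 1 10 6 2 0 11 8 4 12 7 9 5]
After op 7 (out_shuffle): [3 8 1 4 10 12 6 7 2 9 0 5 11]
After op 8 (cut(11)): [5 11 3 8 1 4 10 12 6 7 2 9 0]
Card 12 is at position 7.

Answer: 7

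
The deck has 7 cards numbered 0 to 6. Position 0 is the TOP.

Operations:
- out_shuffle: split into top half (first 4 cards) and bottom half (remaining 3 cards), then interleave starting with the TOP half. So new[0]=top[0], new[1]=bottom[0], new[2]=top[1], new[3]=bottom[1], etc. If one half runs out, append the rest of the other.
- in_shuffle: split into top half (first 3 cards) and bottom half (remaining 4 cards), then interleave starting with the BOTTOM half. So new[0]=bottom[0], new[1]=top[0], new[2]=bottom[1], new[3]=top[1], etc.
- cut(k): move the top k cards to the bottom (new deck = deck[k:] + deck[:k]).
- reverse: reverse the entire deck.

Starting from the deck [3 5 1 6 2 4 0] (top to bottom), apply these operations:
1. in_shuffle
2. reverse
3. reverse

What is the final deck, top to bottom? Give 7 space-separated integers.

Answer: 6 3 2 5 4 1 0

Derivation:
After op 1 (in_shuffle): [6 3 2 5 4 1 0]
After op 2 (reverse): [0 1 4 5 2 3 6]
After op 3 (reverse): [6 3 2 5 4 1 0]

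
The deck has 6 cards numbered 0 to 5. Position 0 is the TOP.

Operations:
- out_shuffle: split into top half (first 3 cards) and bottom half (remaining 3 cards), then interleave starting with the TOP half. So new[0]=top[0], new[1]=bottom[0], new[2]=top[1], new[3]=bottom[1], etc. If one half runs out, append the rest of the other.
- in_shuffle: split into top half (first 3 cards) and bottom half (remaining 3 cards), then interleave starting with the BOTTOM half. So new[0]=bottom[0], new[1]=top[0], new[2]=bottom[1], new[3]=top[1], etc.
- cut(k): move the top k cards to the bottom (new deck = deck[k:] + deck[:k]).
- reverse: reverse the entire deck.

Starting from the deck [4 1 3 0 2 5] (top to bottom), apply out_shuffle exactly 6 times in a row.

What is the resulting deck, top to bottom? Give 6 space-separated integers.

After op 1 (out_shuffle): [4 0 1 2 3 5]
After op 2 (out_shuffle): [4 2 0 3 1 5]
After op 3 (out_shuffle): [4 3 2 1 0 5]
After op 4 (out_shuffle): [4 1 3 0 2 5]
After op 5 (out_shuffle): [4 0 1 2 3 5]
After op 6 (out_shuffle): [4 2 0 3 1 5]

Answer: 4 2 0 3 1 5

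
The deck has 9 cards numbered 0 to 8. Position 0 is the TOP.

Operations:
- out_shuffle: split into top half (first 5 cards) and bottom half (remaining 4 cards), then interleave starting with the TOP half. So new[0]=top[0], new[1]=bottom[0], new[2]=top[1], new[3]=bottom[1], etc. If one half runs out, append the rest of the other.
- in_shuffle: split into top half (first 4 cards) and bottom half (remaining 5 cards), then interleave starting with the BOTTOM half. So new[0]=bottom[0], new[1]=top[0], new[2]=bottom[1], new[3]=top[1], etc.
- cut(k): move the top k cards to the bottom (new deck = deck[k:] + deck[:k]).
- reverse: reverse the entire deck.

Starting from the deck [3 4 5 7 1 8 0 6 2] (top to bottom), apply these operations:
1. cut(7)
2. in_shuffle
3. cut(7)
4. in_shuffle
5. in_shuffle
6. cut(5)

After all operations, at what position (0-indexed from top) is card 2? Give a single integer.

After op 1 (cut(7)): [6 2 3 4 5 7 1 8 0]
After op 2 (in_shuffle): [5 6 7 2 1 3 8 4 0]
After op 3 (cut(7)): [4 0 5 6 7 2 1 3 8]
After op 4 (in_shuffle): [7 4 2 0 1 5 3 6 8]
After op 5 (in_shuffle): [1 7 5 4 3 2 6 0 8]
After op 6 (cut(5)): [2 6 0 8 1 7 5 4 3]
Card 2 is at position 0.

Answer: 0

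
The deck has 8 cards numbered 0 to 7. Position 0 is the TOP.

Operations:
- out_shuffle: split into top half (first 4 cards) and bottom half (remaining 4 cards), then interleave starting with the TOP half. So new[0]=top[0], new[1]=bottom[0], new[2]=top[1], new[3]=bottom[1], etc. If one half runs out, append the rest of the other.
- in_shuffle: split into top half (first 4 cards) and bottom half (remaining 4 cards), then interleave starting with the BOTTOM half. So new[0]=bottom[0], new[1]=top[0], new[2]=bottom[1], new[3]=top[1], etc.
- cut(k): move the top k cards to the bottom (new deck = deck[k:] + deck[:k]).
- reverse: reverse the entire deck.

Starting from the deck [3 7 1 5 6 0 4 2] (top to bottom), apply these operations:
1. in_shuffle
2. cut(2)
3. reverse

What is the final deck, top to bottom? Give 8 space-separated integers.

Answer: 3 6 5 2 1 4 7 0

Derivation:
After op 1 (in_shuffle): [6 3 0 7 4 1 2 5]
After op 2 (cut(2)): [0 7 4 1 2 5 6 3]
After op 3 (reverse): [3 6 5 2 1 4 7 0]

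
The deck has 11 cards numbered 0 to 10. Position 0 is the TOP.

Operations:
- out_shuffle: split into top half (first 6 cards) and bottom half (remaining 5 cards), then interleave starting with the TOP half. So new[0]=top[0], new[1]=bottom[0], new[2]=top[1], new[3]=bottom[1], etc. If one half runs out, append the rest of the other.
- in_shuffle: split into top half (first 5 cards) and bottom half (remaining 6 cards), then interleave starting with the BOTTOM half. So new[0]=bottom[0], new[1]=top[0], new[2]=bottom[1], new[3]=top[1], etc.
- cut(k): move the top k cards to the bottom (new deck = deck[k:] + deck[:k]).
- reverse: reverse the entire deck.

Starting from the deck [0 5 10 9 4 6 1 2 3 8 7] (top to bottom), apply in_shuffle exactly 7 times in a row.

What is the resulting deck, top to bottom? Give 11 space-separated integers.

Answer: 2 4 5 8 1 9 0 3 6 10 7

Derivation:
After op 1 (in_shuffle): [6 0 1 5 2 10 3 9 8 4 7]
After op 2 (in_shuffle): [10 6 3 0 9 1 8 5 4 2 7]
After op 3 (in_shuffle): [1 10 8 6 5 3 4 0 2 9 7]
After op 4 (in_shuffle): [3 1 4 10 0 8 2 6 9 5 7]
After op 5 (in_shuffle): [8 3 2 1 6 4 9 10 5 0 7]
After op 6 (in_shuffle): [4 8 9 3 10 2 5 1 0 6 7]
After op 7 (in_shuffle): [2 4 5 8 1 9 0 3 6 10 7]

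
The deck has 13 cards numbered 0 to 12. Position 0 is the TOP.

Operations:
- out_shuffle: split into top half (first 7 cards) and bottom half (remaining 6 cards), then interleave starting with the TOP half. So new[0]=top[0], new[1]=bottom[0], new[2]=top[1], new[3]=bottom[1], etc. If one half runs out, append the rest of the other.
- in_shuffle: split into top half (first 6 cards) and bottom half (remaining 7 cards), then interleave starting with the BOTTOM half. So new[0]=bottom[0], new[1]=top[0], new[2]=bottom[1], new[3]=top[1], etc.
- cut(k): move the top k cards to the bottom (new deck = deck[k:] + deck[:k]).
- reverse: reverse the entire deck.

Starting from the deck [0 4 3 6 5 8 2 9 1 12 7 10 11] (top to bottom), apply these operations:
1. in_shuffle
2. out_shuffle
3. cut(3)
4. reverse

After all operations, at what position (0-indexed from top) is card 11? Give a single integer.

Answer: 4

Derivation:
After op 1 (in_shuffle): [2 0 9 4 1 3 12 6 7 5 10 8 11]
After op 2 (out_shuffle): [2 6 0 7 9 5 4 10 1 8 3 11 12]
After op 3 (cut(3)): [7 9 5 4 10 1 8 3 11 12 2 6 0]
After op 4 (reverse): [0 6 2 12 11 3 8 1 10 4 5 9 7]
Card 11 is at position 4.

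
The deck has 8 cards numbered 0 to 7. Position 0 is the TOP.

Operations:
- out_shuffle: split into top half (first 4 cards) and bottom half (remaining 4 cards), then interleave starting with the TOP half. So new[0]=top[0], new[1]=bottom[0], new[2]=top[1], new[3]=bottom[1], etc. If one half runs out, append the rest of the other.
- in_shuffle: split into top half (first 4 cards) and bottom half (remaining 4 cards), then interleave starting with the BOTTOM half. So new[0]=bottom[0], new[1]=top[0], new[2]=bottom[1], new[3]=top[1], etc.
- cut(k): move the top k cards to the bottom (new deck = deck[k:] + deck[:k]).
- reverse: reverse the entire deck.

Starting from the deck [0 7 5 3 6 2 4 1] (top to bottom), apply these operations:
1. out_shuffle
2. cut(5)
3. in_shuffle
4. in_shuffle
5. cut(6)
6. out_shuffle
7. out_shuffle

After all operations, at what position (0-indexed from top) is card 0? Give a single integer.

After op 1 (out_shuffle): [0 6 7 2 5 4 3 1]
After op 2 (cut(5)): [4 3 1 0 6 7 2 5]
After op 3 (in_shuffle): [6 4 7 3 2 1 5 0]
After op 4 (in_shuffle): [2 6 1 4 5 7 0 3]
After op 5 (cut(6)): [0 3 2 6 1 4 5 7]
After op 6 (out_shuffle): [0 1 3 4 2 5 6 7]
After op 7 (out_shuffle): [0 2 1 5 3 6 4 7]
Card 0 is at position 0.

Answer: 0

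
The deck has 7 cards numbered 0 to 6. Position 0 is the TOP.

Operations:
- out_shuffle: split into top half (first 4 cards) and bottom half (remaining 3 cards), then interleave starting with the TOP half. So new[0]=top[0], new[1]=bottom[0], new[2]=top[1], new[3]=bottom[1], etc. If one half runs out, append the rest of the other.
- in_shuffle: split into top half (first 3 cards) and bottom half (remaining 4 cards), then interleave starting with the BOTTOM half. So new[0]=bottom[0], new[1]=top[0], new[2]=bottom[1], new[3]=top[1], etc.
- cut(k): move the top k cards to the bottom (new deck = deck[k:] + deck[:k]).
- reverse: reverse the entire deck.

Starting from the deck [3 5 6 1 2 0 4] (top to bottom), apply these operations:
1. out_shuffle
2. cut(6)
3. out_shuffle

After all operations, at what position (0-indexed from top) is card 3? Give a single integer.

After op 1 (out_shuffle): [3 2 5 0 6 4 1]
After op 2 (cut(6)): [1 3 2 5 0 6 4]
After op 3 (out_shuffle): [1 0 3 6 2 4 5]
Card 3 is at position 2.

Answer: 2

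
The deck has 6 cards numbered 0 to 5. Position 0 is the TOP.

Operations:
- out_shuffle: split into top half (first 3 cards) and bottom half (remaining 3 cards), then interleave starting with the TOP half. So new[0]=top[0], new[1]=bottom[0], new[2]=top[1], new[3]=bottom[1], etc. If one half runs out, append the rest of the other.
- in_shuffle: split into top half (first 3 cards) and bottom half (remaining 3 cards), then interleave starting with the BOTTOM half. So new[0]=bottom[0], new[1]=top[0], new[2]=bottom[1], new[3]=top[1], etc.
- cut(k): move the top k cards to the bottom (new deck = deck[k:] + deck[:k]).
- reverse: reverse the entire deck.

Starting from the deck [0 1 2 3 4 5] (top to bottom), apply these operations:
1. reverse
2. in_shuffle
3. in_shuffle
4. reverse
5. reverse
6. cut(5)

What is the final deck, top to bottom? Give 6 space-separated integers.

Answer: 1 4 2 0 5 3

Derivation:
After op 1 (reverse): [5 4 3 2 1 0]
After op 2 (in_shuffle): [2 5 1 4 0 3]
After op 3 (in_shuffle): [4 2 0 5 3 1]
After op 4 (reverse): [1 3 5 0 2 4]
After op 5 (reverse): [4 2 0 5 3 1]
After op 6 (cut(5)): [1 4 2 0 5 3]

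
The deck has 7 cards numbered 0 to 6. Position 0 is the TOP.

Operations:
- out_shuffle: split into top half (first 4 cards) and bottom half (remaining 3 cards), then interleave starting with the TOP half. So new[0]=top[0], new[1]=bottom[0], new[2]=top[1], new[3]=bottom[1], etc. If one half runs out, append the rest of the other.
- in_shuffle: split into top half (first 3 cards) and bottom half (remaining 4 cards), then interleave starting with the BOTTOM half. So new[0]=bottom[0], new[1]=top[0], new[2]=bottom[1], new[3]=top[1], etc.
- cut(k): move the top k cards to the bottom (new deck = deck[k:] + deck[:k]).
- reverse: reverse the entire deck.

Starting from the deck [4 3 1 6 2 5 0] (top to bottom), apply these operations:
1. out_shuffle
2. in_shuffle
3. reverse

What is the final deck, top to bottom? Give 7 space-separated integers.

After op 1 (out_shuffle): [4 2 3 5 1 0 6]
After op 2 (in_shuffle): [5 4 1 2 0 3 6]
After op 3 (reverse): [6 3 0 2 1 4 5]

Answer: 6 3 0 2 1 4 5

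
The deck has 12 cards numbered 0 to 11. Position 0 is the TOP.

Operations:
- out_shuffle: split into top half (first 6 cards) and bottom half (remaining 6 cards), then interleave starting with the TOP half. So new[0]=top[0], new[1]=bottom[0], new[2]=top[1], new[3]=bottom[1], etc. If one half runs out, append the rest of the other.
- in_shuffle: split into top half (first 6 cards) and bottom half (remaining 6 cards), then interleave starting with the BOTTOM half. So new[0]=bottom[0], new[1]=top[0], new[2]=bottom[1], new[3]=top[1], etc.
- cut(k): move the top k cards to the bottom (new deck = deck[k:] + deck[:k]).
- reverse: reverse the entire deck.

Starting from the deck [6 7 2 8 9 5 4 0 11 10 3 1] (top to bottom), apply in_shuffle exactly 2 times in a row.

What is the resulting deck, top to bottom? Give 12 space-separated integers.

After op 1 (in_shuffle): [4 6 0 7 11 2 10 8 3 9 1 5]
After op 2 (in_shuffle): [10 4 8 6 3 0 9 7 1 11 5 2]

Answer: 10 4 8 6 3 0 9 7 1 11 5 2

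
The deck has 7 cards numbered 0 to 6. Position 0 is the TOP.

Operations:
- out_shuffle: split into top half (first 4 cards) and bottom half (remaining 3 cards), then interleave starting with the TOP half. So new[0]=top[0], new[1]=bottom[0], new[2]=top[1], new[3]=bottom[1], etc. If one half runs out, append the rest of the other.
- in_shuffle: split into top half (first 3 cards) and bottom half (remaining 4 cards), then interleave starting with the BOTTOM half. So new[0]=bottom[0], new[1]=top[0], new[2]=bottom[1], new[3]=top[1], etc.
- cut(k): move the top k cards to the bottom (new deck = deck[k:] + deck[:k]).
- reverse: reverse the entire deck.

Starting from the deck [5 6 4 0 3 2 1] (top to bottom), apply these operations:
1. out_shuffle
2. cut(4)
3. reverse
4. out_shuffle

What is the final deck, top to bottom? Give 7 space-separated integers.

Answer: 2 0 6 1 3 4 5

Derivation:
After op 1 (out_shuffle): [5 3 6 2 4 1 0]
After op 2 (cut(4)): [4 1 0 5 3 6 2]
After op 3 (reverse): [2 6 3 5 0 1 4]
After op 4 (out_shuffle): [2 0 6 1 3 4 5]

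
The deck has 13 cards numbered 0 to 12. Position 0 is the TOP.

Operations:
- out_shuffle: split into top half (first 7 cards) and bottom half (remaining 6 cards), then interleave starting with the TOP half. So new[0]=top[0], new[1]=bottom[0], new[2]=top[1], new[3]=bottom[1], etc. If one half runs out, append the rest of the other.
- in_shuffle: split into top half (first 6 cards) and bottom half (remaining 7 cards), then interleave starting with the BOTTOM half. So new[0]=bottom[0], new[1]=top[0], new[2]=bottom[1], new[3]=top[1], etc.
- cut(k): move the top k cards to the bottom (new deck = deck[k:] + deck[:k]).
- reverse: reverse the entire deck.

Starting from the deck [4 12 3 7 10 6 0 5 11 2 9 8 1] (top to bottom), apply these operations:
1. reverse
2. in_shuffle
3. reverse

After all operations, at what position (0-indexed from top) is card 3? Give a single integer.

Answer: 4

Derivation:
After op 1 (reverse): [1 8 9 2 11 5 0 6 10 7 3 12 4]
After op 2 (in_shuffle): [0 1 6 8 10 9 7 2 3 11 12 5 4]
After op 3 (reverse): [4 5 12 11 3 2 7 9 10 8 6 1 0]
Card 3 is at position 4.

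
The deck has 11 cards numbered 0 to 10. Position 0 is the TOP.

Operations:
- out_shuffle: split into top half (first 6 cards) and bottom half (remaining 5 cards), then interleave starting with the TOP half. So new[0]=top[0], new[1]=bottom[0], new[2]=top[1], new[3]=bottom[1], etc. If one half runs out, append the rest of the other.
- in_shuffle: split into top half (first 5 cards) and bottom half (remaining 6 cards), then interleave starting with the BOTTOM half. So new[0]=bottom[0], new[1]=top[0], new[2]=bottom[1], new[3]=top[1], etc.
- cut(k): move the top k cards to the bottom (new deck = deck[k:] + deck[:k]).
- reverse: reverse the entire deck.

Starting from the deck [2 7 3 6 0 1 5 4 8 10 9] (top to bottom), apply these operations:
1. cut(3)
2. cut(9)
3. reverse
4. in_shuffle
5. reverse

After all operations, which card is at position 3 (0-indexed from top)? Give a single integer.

After op 1 (cut(3)): [6 0 1 5 4 8 10 9 2 7 3]
After op 2 (cut(9)): [7 3 6 0 1 5 4 8 10 9 2]
After op 3 (reverse): [2 9 10 8 4 5 1 0 6 3 7]
After op 4 (in_shuffle): [5 2 1 9 0 10 6 8 3 4 7]
After op 5 (reverse): [7 4 3 8 6 10 0 9 1 2 5]
Position 3: card 8.

Answer: 8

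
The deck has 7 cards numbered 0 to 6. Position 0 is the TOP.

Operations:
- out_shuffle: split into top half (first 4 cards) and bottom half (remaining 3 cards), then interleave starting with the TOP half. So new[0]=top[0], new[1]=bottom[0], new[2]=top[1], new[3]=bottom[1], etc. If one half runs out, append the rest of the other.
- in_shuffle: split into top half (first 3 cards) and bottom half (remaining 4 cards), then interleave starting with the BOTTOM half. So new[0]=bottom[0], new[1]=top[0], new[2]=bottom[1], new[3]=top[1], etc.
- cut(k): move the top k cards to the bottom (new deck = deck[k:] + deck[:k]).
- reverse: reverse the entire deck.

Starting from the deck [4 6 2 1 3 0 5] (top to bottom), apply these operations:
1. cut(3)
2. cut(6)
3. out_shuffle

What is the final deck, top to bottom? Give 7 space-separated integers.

After op 1 (cut(3)): [1 3 0 5 4 6 2]
After op 2 (cut(6)): [2 1 3 0 5 4 6]
After op 3 (out_shuffle): [2 5 1 4 3 6 0]

Answer: 2 5 1 4 3 6 0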